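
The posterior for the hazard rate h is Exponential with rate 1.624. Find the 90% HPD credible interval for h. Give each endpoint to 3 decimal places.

[0.000, 1.418]

The exponential density is strictly decreasing on [0, ∞), so the HPD interval is anchored at 0: [0, q] with P(h ≤ q) = 0.90.
q = −ln(1 − 0.90) / 1.624 = 2.3026 / 1.624 = 1.418.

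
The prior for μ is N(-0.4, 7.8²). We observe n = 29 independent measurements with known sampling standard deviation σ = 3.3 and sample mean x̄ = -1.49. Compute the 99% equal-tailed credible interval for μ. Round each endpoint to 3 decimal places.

[-3.057, 0.090]

Posterior precision = 1/7.8² + 29/3.3² = 0.0164 + 2.6630 = 2.6794, so posterior SD = 0.6109.
Posterior mean = (-0.4/7.8² + 29·-1.49/3.3²) / 2.6794 = -1.4833.
Interval: -1.4833 ± 2.576 × 0.6109 → [-3.057, 0.090].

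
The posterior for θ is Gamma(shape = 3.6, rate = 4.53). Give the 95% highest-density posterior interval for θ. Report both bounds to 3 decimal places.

[0.118, 1.620]

The posterior is unimodal and skewed, so the HPD interval has equal density at both endpoints and is the shortest 95% interval.
Solving f(0.118) = f(1.620) with F(1.620) − F(0.118) = 0.95 gives [0.118, 1.620].
For comparison, the equal-tailed interval is [0.197, 1.801]; the HPD is narrower and shifted toward the mode.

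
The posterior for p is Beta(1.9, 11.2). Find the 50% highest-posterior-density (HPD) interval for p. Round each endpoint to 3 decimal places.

The posterior is unimodal and skewed, so the HPD interval has equal density at both endpoints and is the shortest 50% interval.
Solving f(0.037) = f(0.148) with F(0.148) − F(0.037) = 0.50 gives [0.037, 0.148].
For comparison, the equal-tailed interval is [0.073, 0.198]; the HPD is narrower and shifted toward the mode.

[0.037, 0.148]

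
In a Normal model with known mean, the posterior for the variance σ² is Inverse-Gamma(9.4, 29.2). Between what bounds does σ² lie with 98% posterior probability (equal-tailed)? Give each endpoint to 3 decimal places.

[1.626, 7.778]

Inverse-Gamma(9.4, 29.2) quantiles: F⁻¹(0.01) and F⁻¹(0.99).
Equivalently, 1/σ² ~ Gamma(9.4, rate = 29.2); invert its 0.99 and 0.01 quantiles.
Posterior mean ≈ 3.476, SD ≈ 1.278; a Normal approximation gives roughly [0.503, 6.449].
Exact: lower = 1.626; upper = 7.778.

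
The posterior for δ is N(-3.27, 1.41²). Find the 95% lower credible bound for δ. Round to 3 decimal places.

-5.589

Need L with P(δ ≥ L) = 0.95: L = -3.27 − z_{0.05}·1.41.
z = 1.645; L = -3.27 − 1.645 × 1.41 = -5.589.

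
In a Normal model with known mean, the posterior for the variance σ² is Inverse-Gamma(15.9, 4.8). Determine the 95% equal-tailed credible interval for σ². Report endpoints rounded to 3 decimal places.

[0.195, 0.529]

Inverse-Gamma(15.9, 4.8) quantiles: F⁻¹(0.025) and F⁻¹(0.975).
Equivalently, 1/σ² ~ Gamma(15.9, rate = 4.8); invert its 0.975 and 0.025 quantiles.
Posterior mean ≈ 0.322, SD ≈ 0.086; a Normal approximation gives roughly [0.153, 0.492].
Exact: lower = 0.195; upper = 0.529.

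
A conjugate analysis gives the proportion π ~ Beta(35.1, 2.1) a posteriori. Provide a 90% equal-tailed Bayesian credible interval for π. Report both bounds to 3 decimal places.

[0.871, 0.989]

Posterior: Beta(35.1, 2.1).
Equal-tailed 90% interval: the 0.05 and 0.95 quantiles of Beta(35.1, 2.1).
Posterior mean ≈ 0.944, SD ≈ 0.037; a Normal approximation gives roughly [0.882, 1.005].
Exact: F⁻¹(0.05) = 0.871; F⁻¹(0.95) = 0.989.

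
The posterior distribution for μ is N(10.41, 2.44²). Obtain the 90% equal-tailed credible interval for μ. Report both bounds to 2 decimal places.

[6.40, 14.42]

The posterior is symmetric, so the 90% equal-tailed interval is μ = 10.41 ± z·2.44 with z = 1.645.
Half-width: 1.645 × 2.44 = 4.01.
10.41 − 4.01 = 6.40; 10.41 + 4.01 = 14.42.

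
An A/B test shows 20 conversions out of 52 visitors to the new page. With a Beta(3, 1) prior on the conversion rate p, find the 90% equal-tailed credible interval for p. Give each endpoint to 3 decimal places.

Posterior: Beta(3+20, 1+32) = Beta(23, 33).
Equal-tailed 90% interval: the 0.05 and 0.95 quantiles of Beta(23, 33).
Posterior mean ≈ 0.411, SD ≈ 0.065; a Normal approximation gives roughly [0.304, 0.518].
Exact: F⁻¹(0.05) = 0.305; F⁻¹(0.95) = 0.520.

[0.305, 0.520]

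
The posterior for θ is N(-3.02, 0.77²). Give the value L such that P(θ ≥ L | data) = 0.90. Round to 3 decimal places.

-4.007

Need L with P(θ ≥ L) = 0.90: L = -3.02 − z_{0.1}·0.77.
z = 1.282; L = -3.02 − 1.282 × 0.77 = -4.007.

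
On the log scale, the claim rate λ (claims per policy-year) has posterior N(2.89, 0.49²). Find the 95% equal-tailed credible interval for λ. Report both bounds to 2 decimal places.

On the log scale the 95% interval is 2.89 ± 1.960 × 0.49 = [1.9296, 3.8504].
Exponentiate: [e^1.9296, e^3.8504] = [6.89, 47.01].

[6.89, 47.01]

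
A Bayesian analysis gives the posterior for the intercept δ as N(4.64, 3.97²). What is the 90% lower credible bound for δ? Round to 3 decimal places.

-0.448

Need L with P(δ ≥ L) = 0.90: L = 4.64 − z_{0.1}·3.97.
z = 1.282; L = 4.64 − 1.282 × 3.97 = -0.448.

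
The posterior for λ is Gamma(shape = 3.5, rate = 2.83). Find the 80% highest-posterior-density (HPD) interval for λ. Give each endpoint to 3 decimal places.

The posterior is unimodal and skewed, so the HPD interval has equal density at both endpoints and is the shortest 80% interval.
Solving f(0.334) = f(1.842) with F(1.842) − F(0.334) = 0.80 gives [0.334, 1.842].
For comparison, the equal-tailed interval is [0.501, 2.123]; the HPD is narrower and shifted toward the mode.

[0.334, 1.842]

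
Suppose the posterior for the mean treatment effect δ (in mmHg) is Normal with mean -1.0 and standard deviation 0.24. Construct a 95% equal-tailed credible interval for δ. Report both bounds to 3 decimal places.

[-1.470, -0.530]

The posterior is symmetric, so the 95% equal-tailed interval is δ = -1.0 ± z·0.24 with z = 1.960.
Half-width: 1.960 × 0.24 = 0.470.
-1.0 − 0.470 = -1.470; -1.0 + 0.470 = -0.530.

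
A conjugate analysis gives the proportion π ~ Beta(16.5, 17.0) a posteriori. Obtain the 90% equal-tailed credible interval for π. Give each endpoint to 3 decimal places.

Posterior: Beta(16.5, 17.0).
Equal-tailed 90% interval: the 0.05 and 0.95 quantiles of Beta(16.5, 17.0).
Posterior mean ≈ 0.493, SD ≈ 0.085; a Normal approximation gives roughly [0.353, 0.633].
Exact: F⁻¹(0.05) = 0.353; F⁻¹(0.95) = 0.633.

[0.353, 0.633]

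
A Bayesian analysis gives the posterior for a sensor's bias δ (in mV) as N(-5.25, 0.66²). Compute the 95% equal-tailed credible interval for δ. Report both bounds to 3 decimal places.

The posterior is symmetric, so the 95% equal-tailed interval is δ = -5.25 ± z·0.66 with z = 1.960.
Half-width: 1.960 × 0.66 = 1.294.
-5.25 − 1.294 = -6.544; -5.25 + 1.294 = -3.956.

[-6.544, -3.956]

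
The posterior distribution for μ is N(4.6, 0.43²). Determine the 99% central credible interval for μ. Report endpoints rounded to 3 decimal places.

The posterior is symmetric, so the 99% equal-tailed interval is μ = 4.6 ± z·0.43 with z = 2.576.
Half-width: 2.576 × 0.43 = 1.108.
4.6 − 1.108 = 3.492; 4.6 + 1.108 = 5.708.

[3.492, 5.708]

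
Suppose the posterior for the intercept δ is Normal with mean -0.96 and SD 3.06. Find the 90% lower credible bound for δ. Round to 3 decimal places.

Need L with P(δ ≥ L) = 0.90: L = -0.96 − z_{0.1}·3.06.
z = 1.282; L = -0.96 − 1.282 × 3.06 = -4.882.

-4.882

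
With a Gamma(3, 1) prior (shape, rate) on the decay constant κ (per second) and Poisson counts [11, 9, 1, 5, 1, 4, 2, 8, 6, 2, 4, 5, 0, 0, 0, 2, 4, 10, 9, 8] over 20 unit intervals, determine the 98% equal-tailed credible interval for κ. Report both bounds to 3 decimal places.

Posterior: Gamma(3+91, 1+20) = Gamma(94, 21) (shape, rate).
Equal-tailed 98% interval: Gamma(94, 21) quantiles at 0.01 and 0.99.
Posterior mean ≈ 4.476, SD ≈ 0.462; a Normal approximation gives roughly [3.402, 5.550].
Exact: lower = 3.473; upper = 5.620.

[3.473, 5.620]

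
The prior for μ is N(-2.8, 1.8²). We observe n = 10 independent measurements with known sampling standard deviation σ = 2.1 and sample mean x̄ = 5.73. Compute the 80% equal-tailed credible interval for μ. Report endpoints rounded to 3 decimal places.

[3.910, 5.507]

Posterior precision = 1/1.8² + 10/2.1² = 0.3086 + 2.2676 = 2.5762, so posterior SD = 0.6230.
Posterior mean = (-2.8/1.8² + 10·5.73/2.1²) / 2.5762 = 4.7081.
Interval: 4.7081 ± 1.282 × 0.6230 → [3.910, 5.507].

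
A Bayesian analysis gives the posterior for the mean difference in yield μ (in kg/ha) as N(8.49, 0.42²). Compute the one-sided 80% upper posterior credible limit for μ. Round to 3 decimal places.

Need U with P(μ ≤ U) = 0.80: U = 8.49 + z_{0.2}·0.42.
z = 0.842; U = 8.49 + 0.842 × 0.42 = 8.843.

8.843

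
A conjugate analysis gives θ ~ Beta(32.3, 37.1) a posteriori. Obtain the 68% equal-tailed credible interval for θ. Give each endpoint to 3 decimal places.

[0.406, 0.525]

Posterior: Beta(32.3, 37.1).
Equal-tailed 68% interval: the 0.16 and 0.84 quantiles of Beta(32.3, 37.1).
Posterior mean ≈ 0.465, SD ≈ 0.059; a Normal approximation gives roughly [0.406, 0.525].
Exact: F⁻¹(0.16) = 0.406; F⁻¹(0.84) = 0.525.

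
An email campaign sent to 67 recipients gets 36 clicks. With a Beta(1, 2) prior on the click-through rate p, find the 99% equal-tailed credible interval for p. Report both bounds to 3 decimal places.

[0.376, 0.678]

Posterior: Beta(1+36, 2+31) = Beta(37, 33).
Equal-tailed 99% interval: the 0.005 and 0.995 quantiles of Beta(37, 33).
Posterior mean ≈ 0.529, SD ≈ 0.059; a Normal approximation gives roughly [0.376, 0.681].
Exact: F⁻¹(0.005) = 0.376; F⁻¹(0.995) = 0.678.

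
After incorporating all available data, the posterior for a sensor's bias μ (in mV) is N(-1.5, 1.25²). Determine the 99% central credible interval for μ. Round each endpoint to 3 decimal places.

[-4.720, 1.720]

The posterior is symmetric, so the 99% equal-tailed interval is μ = -1.5 ± z·1.25 with z = 2.576.
Half-width: 2.576 × 1.25 = 3.220.
-1.5 − 3.220 = -4.720; -1.5 + 3.220 = 1.720.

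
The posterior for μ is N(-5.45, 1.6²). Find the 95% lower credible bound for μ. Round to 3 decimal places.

-8.082

Need L with P(μ ≥ L) = 0.95: L = -5.45 − z_{0.05}·1.6.
z = 1.645; L = -5.45 − 1.645 × 1.6 = -8.082.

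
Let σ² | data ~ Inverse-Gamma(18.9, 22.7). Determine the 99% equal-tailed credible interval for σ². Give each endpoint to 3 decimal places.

[0.710, 2.371]

Inverse-Gamma(18.9, 22.7) quantiles: F⁻¹(0.005) and F⁻¹(0.995).
Equivalently, 1/σ² ~ Gamma(18.9, rate = 22.7); invert its 0.995 and 0.005 quantiles.
Posterior mean ≈ 1.268, SD ≈ 0.308; a Normal approximation gives roughly [0.474, 2.063].
Exact: lower = 0.710; upper = 2.371.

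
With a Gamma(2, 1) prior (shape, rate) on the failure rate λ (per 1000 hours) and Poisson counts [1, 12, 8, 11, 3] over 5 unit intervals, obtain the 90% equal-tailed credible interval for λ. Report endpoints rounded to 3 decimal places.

[4.599, 7.923]

Posterior: Gamma(2+35, 1+5) = Gamma(37, 6) (shape, rate).
Equal-tailed 90% interval: Gamma(37, 6) quantiles at 0.05 and 0.95.
Posterior mean ≈ 6.167, SD ≈ 1.014; a Normal approximation gives roughly [4.499, 7.834].
Exact: lower = 4.599; upper = 7.923.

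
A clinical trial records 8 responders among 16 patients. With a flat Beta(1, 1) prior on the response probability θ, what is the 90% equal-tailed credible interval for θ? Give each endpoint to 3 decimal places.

[0.311, 0.689]

Posterior: Beta(1+8, 1+8) = Beta(9, 9).
Equal-tailed 90% interval: the 0.05 and 0.95 quantiles of Beta(9, 9).
Posterior mean ≈ 0.500, SD ≈ 0.115; a Normal approximation gives roughly [0.311, 0.689].
Exact: F⁻¹(0.05) = 0.311; F⁻¹(0.95) = 0.689.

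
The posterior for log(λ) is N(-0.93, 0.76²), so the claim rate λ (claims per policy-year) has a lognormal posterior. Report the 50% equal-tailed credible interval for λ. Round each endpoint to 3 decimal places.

On the log scale the 50% interval is -0.93 ± 0.674 × 0.76 = [-1.4426, -0.4174].
Exponentiate: [e^-1.4426, e^-0.4174] = [0.236, 0.659].

[0.236, 0.659]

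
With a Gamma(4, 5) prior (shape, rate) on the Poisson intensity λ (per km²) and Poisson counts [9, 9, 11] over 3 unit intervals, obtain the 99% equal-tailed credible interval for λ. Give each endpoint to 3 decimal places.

[2.510, 6.208]

Posterior: Gamma(4+29, 5+3) = Gamma(33, 8) (shape, rate).
Equal-tailed 99% interval: Gamma(33, 8) quantiles at 0.005 and 0.995.
Posterior mean ≈ 4.125, SD ≈ 0.718; a Normal approximation gives roughly [2.275, 5.975].
Exact: lower = 2.510; upper = 6.208.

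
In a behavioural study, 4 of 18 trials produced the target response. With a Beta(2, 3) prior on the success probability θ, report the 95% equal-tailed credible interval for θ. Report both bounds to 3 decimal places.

Posterior: Beta(2+4, 3+14) = Beta(6, 17).
Equal-tailed 95% interval: the 0.025 and 0.975 quantiles of Beta(6, 17).
Posterior mean ≈ 0.261, SD ≈ 0.090; a Normal approximation gives roughly [0.085, 0.437].
Exact: F⁻¹(0.025) = 0.107; F⁻¹(0.975) = 0.454.

[0.107, 0.454]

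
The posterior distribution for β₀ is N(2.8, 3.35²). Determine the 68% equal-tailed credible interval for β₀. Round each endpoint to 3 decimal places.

The posterior is symmetric, so the 68% equal-tailed interval is β₀ = 2.8 ± z·3.35 with z = 0.994.
Half-width: 0.994 × 3.35 = 3.331.
2.8 − 3.331 = -0.531; 2.8 + 3.331 = 6.131.

[-0.531, 6.131]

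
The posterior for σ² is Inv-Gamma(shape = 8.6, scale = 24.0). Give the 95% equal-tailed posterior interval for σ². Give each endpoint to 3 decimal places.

Inverse-Gamma(8.6, 24.0) quantiles: F⁻¹(0.025) and F⁻¹(0.975).
Equivalently, 1/σ² ~ Gamma(8.6, rate = 24.0); invert its 0.975 and 0.025 quantiles.
Posterior mean ≈ 3.158, SD ≈ 1.229; a Normal approximation gives roughly [0.749, 5.567].
Exact: lower = 1.576; upper = 6.236.

[1.576, 6.236]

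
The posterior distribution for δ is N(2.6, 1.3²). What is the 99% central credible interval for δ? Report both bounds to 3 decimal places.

The posterior is symmetric, so the 99% equal-tailed interval is δ = 2.6 ± z·1.3 with z = 2.576.
Half-width: 2.576 × 1.3 = 3.349.
2.6 − 3.349 = -0.749; 2.6 + 3.349 = 5.949.

[-0.749, 5.949]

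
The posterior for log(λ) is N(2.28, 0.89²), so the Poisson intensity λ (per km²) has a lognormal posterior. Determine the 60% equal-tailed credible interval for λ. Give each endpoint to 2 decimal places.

On the log scale the 60% interval is 2.28 ± 0.842 × 0.89 = [1.5310, 3.0290].
Exponentiate: [e^1.5310, e^3.0290] = [4.62, 20.68].

[4.62, 20.68]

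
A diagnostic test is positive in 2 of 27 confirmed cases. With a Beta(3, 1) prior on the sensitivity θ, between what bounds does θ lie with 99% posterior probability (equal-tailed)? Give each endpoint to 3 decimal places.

Posterior: Beta(3+2, 1+25) = Beta(5, 26).
Equal-tailed 99% interval: the 0.005 and 0.995 quantiles of Beta(5, 26).
Posterior mean ≈ 0.161, SD ≈ 0.065; a Normal approximation gives roughly [-0.006, 0.329].
Exact: F⁻¹(0.005) = 0.038; F⁻¹(0.995) = 0.363.

[0.038, 0.363]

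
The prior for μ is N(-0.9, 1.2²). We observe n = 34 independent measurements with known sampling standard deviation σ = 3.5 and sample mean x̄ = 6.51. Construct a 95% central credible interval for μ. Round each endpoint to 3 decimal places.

Posterior precision = 1/1.2² + 34/3.5² = 0.6944 + 2.7755 = 3.4700, so posterior SD = 0.5368.
Posterior mean = (-0.9/1.2² + 34·6.51/3.5²) / 3.4700 = 5.0270.
Interval: 5.0270 ± 1.960 × 0.5368 → [3.975, 6.079].

[3.975, 6.079]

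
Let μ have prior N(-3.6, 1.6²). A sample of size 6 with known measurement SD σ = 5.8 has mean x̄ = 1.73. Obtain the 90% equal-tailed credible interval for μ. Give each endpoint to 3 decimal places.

Posterior precision = 1/1.6² + 6/5.8² = 0.3906 + 0.1784 = 0.5690, so posterior SD = 1.3257.
Posterior mean = (-3.6/1.6² + 6·1.73/5.8²) / 0.5690 = -1.9292.
Interval: -1.9292 ± 1.645 × 1.3257 → [-4.110, 0.251].

[-4.110, 0.251]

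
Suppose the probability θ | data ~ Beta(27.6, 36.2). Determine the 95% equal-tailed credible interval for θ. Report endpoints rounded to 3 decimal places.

[0.314, 0.555]

Posterior: Beta(27.6, 36.2).
Equal-tailed 95% interval: the 0.025 and 0.975 quantiles of Beta(27.6, 36.2).
Posterior mean ≈ 0.433, SD ≈ 0.062; a Normal approximation gives roughly [0.312, 0.553].
Exact: F⁻¹(0.025) = 0.314; F⁻¹(0.975) = 0.555.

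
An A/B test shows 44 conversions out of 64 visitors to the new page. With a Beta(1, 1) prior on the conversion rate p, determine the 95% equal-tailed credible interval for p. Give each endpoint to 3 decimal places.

[0.566, 0.788]

Posterior: Beta(1+44, 1+20) = Beta(45, 21).
Equal-tailed 95% interval: the 0.025 and 0.975 quantiles of Beta(45, 21).
Posterior mean ≈ 0.682, SD ≈ 0.057; a Normal approximation gives roughly [0.570, 0.793].
Exact: F⁻¹(0.025) = 0.566; F⁻¹(0.975) = 0.788.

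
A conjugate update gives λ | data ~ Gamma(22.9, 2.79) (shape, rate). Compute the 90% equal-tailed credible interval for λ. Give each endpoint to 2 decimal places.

[5.60, 11.22]

Posterior: Gamma(shape 22.9, rate 2.79).
Equal-tailed 90% interval: Gamma(22.9, 2.79) quantiles at 0.05 and 0.95.
Posterior mean ≈ 8.21, SD ≈ 1.72; a Normal approximation gives roughly [5.39, 11.03].
Exact: lower = 5.60; upper = 11.22.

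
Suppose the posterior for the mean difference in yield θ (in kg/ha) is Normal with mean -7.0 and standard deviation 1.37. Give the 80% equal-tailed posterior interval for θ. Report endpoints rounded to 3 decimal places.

The posterior is symmetric, so the 80% equal-tailed interval is θ = -7.0 ± z·1.37 with z = 1.282.
Half-width: 1.282 × 1.37 = 1.756.
-7.0 − 1.756 = -8.756; -7.0 + 1.756 = -5.244.

[-8.756, -5.244]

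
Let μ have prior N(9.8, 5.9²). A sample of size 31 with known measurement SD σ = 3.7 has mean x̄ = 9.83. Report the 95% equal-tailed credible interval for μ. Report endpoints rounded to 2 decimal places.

Posterior precision = 1/5.9² + 31/3.7² = 0.0287 + 2.2644 = 2.2932, so posterior SD = 0.6604.
Posterior mean = (9.8/5.9² + 31·9.83/3.7²) / 2.2932 = 9.8296.
Interval: 9.8296 ± 1.960 × 0.6604 → [8.54, 11.12].

[8.54, 11.12]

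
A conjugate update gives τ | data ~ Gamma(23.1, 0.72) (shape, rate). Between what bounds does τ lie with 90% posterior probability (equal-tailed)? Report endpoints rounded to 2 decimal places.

[21.95, 43.79]

Posterior: Gamma(shape 23.1, rate 0.72).
Equal-tailed 90% interval: Gamma(23.1, 0.72) quantiles at 0.05 and 0.95.
Posterior mean ≈ 32.08, SD ≈ 6.68; a Normal approximation gives roughly [21.10, 43.06].
Exact: lower = 21.95; upper = 43.79.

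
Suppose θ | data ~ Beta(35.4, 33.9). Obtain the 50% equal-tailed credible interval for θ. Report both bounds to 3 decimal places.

[0.470, 0.551]

Posterior: Beta(35.4, 33.9).
Equal-tailed 50% interval: the 0.25 and 0.75 quantiles of Beta(35.4, 33.9).
Posterior mean ≈ 0.511, SD ≈ 0.060; a Normal approximation gives roughly [0.471, 0.551].
Exact: F⁻¹(0.25) = 0.470; F⁻¹(0.75) = 0.551.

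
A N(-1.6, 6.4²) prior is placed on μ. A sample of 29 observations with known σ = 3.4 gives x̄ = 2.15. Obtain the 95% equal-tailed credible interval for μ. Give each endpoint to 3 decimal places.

[0.882, 3.345]

Posterior precision = 1/6.4² + 29/3.4² = 0.0244 + 2.5087 = 2.5331, so posterior SD = 0.6283.
Posterior mean = (-1.6/6.4² + 29·2.15/3.4²) / 2.5331 = 2.1139.
Interval: 2.1139 ± 1.960 × 0.6283 → [0.882, 3.345].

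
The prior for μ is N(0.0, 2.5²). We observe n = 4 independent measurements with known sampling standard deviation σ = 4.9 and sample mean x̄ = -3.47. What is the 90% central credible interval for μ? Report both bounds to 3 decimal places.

[-4.648, 1.108]

Posterior precision = 1/2.5² + 4/4.9² = 0.1600 + 0.1666 = 0.3266, so posterior SD = 1.7498.
Posterior mean = (0.0/2.5² + 4·-3.47/4.9²) / 0.3266 = -1.7700.
Interval: -1.7700 ± 1.645 × 1.7498 → [-4.648, 1.108].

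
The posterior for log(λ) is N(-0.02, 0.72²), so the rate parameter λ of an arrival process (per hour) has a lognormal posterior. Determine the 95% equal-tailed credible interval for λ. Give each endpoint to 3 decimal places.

[0.239, 4.020]

On the log scale the 95% interval is -0.02 ± 1.960 × 0.72 = [-1.4312, 1.3912].
Exponentiate: [e^-1.4312, e^1.3912] = [0.239, 4.020].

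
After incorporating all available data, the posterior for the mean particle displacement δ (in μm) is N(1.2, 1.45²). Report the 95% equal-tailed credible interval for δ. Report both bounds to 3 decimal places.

[-1.642, 4.042]

The posterior is symmetric, so the 95% equal-tailed interval is δ = 1.2 ± z·1.45 with z = 1.960.
Half-width: 1.960 × 1.45 = 2.842.
1.2 − 2.842 = -1.642; 1.2 + 2.842 = 4.042.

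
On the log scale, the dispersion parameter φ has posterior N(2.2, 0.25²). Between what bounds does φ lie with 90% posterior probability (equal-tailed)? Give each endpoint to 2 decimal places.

[5.98, 13.62]

On the log scale the 90% interval is 2.2 ± 1.645 × 0.25 = [1.7888, 2.6112].
Exponentiate: [e^1.7888, e^2.6112] = [5.98, 13.62].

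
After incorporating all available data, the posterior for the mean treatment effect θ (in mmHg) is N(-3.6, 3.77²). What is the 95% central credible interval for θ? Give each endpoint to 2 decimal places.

[-10.99, 3.79]

The posterior is symmetric, so the 95% equal-tailed interval is θ = -3.6 ± z·3.77 with z = 1.960.
Half-width: 1.960 × 3.77 = 7.39.
-3.6 − 7.39 = -10.99; -3.6 + 7.39 = 3.79.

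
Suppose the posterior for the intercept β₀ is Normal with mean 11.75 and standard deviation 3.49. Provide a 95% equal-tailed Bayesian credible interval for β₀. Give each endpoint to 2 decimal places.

The posterior is symmetric, so the 95% equal-tailed interval is β₀ = 11.75 ± z·3.49 with z = 1.960.
Half-width: 1.960 × 3.49 = 6.84.
11.75 − 6.84 = 4.91; 11.75 + 6.84 = 18.59.

[4.91, 18.59]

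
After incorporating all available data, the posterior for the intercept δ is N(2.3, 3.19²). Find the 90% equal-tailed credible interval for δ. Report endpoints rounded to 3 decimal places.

[-2.947, 7.547]

The posterior is symmetric, so the 90% equal-tailed interval is δ = 2.3 ± z·3.19 with z = 1.645.
Half-width: 1.645 × 3.19 = 5.247.
2.3 − 5.247 = -2.947; 2.3 + 5.247 = 7.547.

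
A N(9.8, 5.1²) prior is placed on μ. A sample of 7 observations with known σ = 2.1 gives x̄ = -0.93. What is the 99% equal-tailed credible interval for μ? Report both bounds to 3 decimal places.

[-2.696, 1.344]

Posterior precision = 1/5.1² + 7/2.1² = 0.0384 + 1.5873 = 1.6257, so posterior SD = 0.7843.
Posterior mean = (9.8/5.1² + 7·-0.93/2.1²) / 1.6257 = -0.6763.
Interval: -0.6763 ± 2.576 × 0.7843 → [-2.696, 1.344].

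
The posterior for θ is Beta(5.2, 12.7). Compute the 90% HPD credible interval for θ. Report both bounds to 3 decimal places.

[0.119, 0.457]

The posterior is unimodal and skewed, so the HPD interval has equal density at both endpoints and is the shortest 90% interval.
Solving f(0.119) = f(0.457) with F(0.457) − F(0.119) = 0.90 gives [0.119, 0.457].
For comparison, the equal-tailed interval is [0.133, 0.475]; the HPD is narrower and shifted toward the mode.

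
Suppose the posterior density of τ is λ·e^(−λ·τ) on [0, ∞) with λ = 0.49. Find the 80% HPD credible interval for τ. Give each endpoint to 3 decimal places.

[0.000, 3.285]

The exponential density is strictly decreasing on [0, ∞), so the HPD interval is anchored at 0: [0, q] with P(τ ≤ q) = 0.80.
q = −ln(1 − 0.80) / 0.49 = 1.6094 / 0.49 = 3.285.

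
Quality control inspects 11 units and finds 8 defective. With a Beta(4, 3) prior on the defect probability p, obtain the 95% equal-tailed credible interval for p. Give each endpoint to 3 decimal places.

Posterior: Beta(4+8, 3+3) = Beta(12, 6).
Equal-tailed 95% interval: the 0.025 and 0.975 quantiles of Beta(12, 6).
Posterior mean ≈ 0.667, SD ≈ 0.108; a Normal approximation gives roughly [0.455, 0.879].
Exact: F⁻¹(0.025) = 0.440; F⁻¹(0.975) = 0.858.

[0.440, 0.858]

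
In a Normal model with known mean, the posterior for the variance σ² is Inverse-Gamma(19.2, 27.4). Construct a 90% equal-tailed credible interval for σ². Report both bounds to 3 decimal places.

[1.017, 2.174]

Inverse-Gamma(19.2, 27.4) quantiles: F⁻¹(0.05) and F⁻¹(0.95).
Equivalently, 1/σ² ~ Gamma(19.2, rate = 27.4); invert its 0.95 and 0.05 quantiles.
Posterior mean ≈ 1.505, SD ≈ 0.363; a Normal approximation gives roughly [0.908, 2.103].
Exact: lower = 1.017; upper = 2.174.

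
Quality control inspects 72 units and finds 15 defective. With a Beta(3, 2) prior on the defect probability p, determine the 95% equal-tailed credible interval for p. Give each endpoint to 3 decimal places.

[0.147, 0.334]

Posterior: Beta(3+15, 2+57) = Beta(18, 59).
Equal-tailed 95% interval: the 0.025 and 0.975 quantiles of Beta(18, 59).
Posterior mean ≈ 0.234, SD ≈ 0.048; a Normal approximation gives roughly [0.140, 0.328].
Exact: F⁻¹(0.025) = 0.147; F⁻¹(0.975) = 0.334.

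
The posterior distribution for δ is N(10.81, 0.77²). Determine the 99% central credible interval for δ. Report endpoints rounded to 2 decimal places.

The posterior is symmetric, so the 99% equal-tailed interval is δ = 10.81 ± z·0.77 with z = 2.576.
Half-width: 2.576 × 0.77 = 1.98.
10.81 − 1.98 = 8.83; 10.81 + 1.98 = 12.79.

[8.83, 12.79]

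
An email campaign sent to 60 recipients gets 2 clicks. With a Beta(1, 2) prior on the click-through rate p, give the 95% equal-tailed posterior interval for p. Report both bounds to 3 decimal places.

[0.010, 0.112]

Posterior: Beta(1+2, 2+58) = Beta(3, 60).
Equal-tailed 95% interval: the 0.025 and 0.975 quantiles of Beta(3, 60).
Posterior mean ≈ 0.048, SD ≈ 0.027; a Normal approximation gives roughly [-0.005, 0.100].
Exact: F⁻¹(0.025) = 0.010; F⁻¹(0.975) = 0.112.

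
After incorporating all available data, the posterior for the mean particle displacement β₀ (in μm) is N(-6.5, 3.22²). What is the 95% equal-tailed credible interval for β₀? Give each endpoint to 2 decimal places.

[-12.81, -0.19]

The posterior is symmetric, so the 95% equal-tailed interval is β₀ = -6.5 ± z·3.22 with z = 1.960.
Half-width: 1.960 × 3.22 = 6.31.
-6.5 − 6.31 = -12.81; -6.5 + 6.31 = -0.19.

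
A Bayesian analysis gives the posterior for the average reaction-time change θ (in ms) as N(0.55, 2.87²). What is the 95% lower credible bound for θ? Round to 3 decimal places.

Need L with P(θ ≥ L) = 0.95: L = 0.55 − z_{0.05}·2.87.
z = 1.645; L = 0.55 − 1.645 × 2.87 = -4.171.

-4.171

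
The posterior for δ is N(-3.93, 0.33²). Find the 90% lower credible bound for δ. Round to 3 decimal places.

-4.353

Need L with P(δ ≥ L) = 0.90: L = -3.93 − z_{0.1}·0.33.
z = 1.282; L = -3.93 − 1.282 × 0.33 = -4.353.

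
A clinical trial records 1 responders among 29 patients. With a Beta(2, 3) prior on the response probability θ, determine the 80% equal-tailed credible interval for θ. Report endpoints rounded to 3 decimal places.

[0.034, 0.153]

Posterior: Beta(2+1, 3+28) = Beta(3, 31).
Equal-tailed 80% interval: the 0.1 and 0.9 quantiles of Beta(3, 31).
Posterior mean ≈ 0.088, SD ≈ 0.048; a Normal approximation gives roughly [0.027, 0.150].
Exact: F⁻¹(0.1) = 0.034; F⁻¹(0.9) = 0.153.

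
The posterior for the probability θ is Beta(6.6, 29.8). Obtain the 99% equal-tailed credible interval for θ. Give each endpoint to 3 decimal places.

[0.055, 0.371]

Posterior: Beta(6.6, 29.8).
Equal-tailed 99% interval: the 0.005 and 0.995 quantiles of Beta(6.6, 29.8).
Posterior mean ≈ 0.181, SD ≈ 0.063; a Normal approximation gives roughly [0.019, 0.344].
Exact: F⁻¹(0.005) = 0.055; F⁻¹(0.995) = 0.371.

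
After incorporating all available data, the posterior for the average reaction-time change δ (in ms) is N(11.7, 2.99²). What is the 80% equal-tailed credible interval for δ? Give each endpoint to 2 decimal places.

[7.87, 15.53]

The posterior is symmetric, so the 80% equal-tailed interval is δ = 11.7 ± z·2.99 with z = 1.282.
Half-width: 1.282 × 2.99 = 3.83.
11.7 − 3.83 = 7.87; 11.7 + 3.83 = 15.53.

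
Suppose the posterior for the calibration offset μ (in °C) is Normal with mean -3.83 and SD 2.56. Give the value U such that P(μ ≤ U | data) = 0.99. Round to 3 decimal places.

2.125

Need U with P(μ ≤ U) = 0.99: U = -3.83 + z_{0.01}·2.56.
z = 2.326; U = -3.83 + 2.326 × 2.56 = 2.125.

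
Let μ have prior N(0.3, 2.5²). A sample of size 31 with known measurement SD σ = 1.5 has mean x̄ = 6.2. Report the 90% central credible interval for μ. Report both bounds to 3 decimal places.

Posterior precision = 1/2.5² + 31/1.5² = 0.1600 + 13.7778 = 13.9378, so posterior SD = 0.2679.
Posterior mean = (0.3/2.5² + 31·6.2/1.5²) / 13.9378 = 6.1323.
Interval: 6.1323 ± 1.645 × 0.2679 → [5.692, 6.573].

[5.692, 6.573]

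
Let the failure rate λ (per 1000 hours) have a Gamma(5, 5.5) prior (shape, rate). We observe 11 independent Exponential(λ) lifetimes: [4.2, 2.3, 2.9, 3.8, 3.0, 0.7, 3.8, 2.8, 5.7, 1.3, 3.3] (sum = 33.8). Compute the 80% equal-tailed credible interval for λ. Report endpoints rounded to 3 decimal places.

[0.283, 0.542]

Posterior: Gamma(5+11, 5.5+33.8) = Gamma(16, 39.3) (shape, rate).
Equal-tailed 80% interval: Gamma(16, 39.3) quantiles at 0.1 and 0.9.
Posterior mean ≈ 0.407, SD ≈ 0.102; a Normal approximation gives roughly [0.277, 0.538].
Exact: lower = 0.283; upper = 0.542.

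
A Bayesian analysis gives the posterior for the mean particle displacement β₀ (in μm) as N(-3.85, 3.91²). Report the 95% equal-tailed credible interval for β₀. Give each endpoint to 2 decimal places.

The posterior is symmetric, so the 95% equal-tailed interval is β₀ = -3.85 ± z·3.91 with z = 1.960.
Half-width: 1.960 × 3.91 = 7.66.
-3.85 − 7.66 = -11.51; -3.85 + 7.66 = 3.81.

[-11.51, 3.81]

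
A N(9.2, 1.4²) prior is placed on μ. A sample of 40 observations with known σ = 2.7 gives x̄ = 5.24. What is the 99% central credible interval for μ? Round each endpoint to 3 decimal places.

[4.525, 6.629]

Posterior precision = 1/1.4² + 40/2.7² = 0.5102 + 5.4870 = 5.9972, so posterior SD = 0.4083.
Posterior mean = (9.2/1.4² + 40·5.24/2.7²) / 5.9972 = 5.5769.
Interval: 5.5769 ± 2.576 × 0.4083 → [4.525, 6.629].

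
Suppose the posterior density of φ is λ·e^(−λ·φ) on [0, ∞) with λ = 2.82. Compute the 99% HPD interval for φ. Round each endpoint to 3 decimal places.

The exponential density is strictly decreasing on [0, ∞), so the HPD interval is anchored at 0: [0, q] with P(φ ≤ q) = 0.99.
q = −ln(1 − 0.99) / 2.82 = 4.6052 / 2.82 = 1.633.

[0.000, 1.633]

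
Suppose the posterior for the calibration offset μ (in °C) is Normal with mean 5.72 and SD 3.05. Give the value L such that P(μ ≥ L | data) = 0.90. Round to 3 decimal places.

Need L with P(μ ≥ L) = 0.90: L = 5.72 − z_{0.1}·3.05.
z = 1.282; L = 5.72 − 1.282 × 3.05 = 1.811.

1.811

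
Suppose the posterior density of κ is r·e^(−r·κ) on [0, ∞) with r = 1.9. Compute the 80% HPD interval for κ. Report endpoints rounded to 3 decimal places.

The exponential density is strictly decreasing on [0, ∞), so the HPD interval is anchored at 0: [0, q] with P(κ ≤ q) = 0.80.
q = −ln(1 − 0.80) / 1.9 = 1.6094 / 1.9 = 0.847.

[0.000, 0.847]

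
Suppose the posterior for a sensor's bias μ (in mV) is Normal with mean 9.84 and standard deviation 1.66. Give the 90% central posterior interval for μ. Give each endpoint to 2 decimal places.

The posterior is symmetric, so the 90% equal-tailed interval is μ = 9.84 ± z·1.66 with z = 1.645.
Half-width: 1.645 × 1.66 = 2.73.
9.84 − 2.73 = 7.11; 9.84 + 2.73 = 12.57.

[7.11, 12.57]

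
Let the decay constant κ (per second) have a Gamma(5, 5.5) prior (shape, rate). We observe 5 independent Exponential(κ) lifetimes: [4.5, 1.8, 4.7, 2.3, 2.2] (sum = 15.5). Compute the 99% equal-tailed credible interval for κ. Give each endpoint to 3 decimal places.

[0.177, 0.952]

Posterior: Gamma(5+5, 5.5+15.5) = Gamma(10, 21.0) (shape, rate).
Equal-tailed 99% interval: Gamma(10, 21.0) quantiles at 0.005 and 0.995.
Posterior mean ≈ 0.476, SD ≈ 0.151; a Normal approximation gives roughly [0.088, 0.864].
Exact: lower = 0.177; upper = 0.952.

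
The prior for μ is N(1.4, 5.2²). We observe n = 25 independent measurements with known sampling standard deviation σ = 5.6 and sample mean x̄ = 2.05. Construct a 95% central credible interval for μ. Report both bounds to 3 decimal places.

Posterior precision = 1/5.2² + 25/5.6² = 0.0370 + 0.7972 = 0.8342, so posterior SD = 1.0949.
Posterior mean = (1.4/5.2² + 25·2.05/5.6²) / 0.8342 = 2.0212.
Interval: 2.0212 ± 1.960 × 1.0949 → [-0.125, 4.167].

[-0.125, 4.167]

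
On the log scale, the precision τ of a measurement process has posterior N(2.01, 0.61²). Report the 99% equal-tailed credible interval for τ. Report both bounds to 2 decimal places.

On the log scale the 99% interval is 2.01 ± 2.576 × 0.61 = [0.4387, 3.5813].
Exponentiate: [e^0.4387, e^3.5813] = [1.55, 35.92].

[1.55, 35.92]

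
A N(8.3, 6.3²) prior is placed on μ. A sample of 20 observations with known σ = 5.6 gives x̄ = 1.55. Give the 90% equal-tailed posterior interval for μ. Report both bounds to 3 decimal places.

[-0.214, 3.827]

Posterior precision = 1/6.3² + 20/5.6² = 0.0252 + 0.6378 = 0.6630, so posterior SD = 1.2282.
Posterior mean = (8.3/6.3² + 20·1.55/5.6²) / 0.6630 = 1.8065.
Interval: 1.8065 ± 1.645 × 1.2282 → [-0.214, 3.827].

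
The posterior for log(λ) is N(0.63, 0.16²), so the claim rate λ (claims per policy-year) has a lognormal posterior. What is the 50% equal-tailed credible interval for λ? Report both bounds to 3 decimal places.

On the log scale the 50% interval is 0.63 ± 0.674 × 0.16 = [0.5221, 0.7379].
Exponentiate: [e^0.5221, e^0.7379] = [1.686, 2.092].

[1.686, 2.092]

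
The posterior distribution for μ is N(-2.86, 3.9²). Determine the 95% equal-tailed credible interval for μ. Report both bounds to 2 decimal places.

[-10.50, 4.78]

The posterior is symmetric, so the 95% equal-tailed interval is μ = -2.86 ± z·3.9 with z = 1.960.
Half-width: 1.960 × 3.9 = 7.64.
-2.86 − 7.64 = -10.50; -2.86 + 7.64 = 4.78.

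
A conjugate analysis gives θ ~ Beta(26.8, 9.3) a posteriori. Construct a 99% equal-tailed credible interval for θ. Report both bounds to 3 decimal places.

Posterior: Beta(26.8, 9.3).
Equal-tailed 99% interval: the 0.005 and 0.995 quantiles of Beta(26.8, 9.3).
Posterior mean ≈ 0.742, SD ≈ 0.072; a Normal approximation gives roughly [0.557, 0.927].
Exact: F⁻¹(0.005) = 0.538; F⁻¹(0.995) = 0.898.

[0.538, 0.898]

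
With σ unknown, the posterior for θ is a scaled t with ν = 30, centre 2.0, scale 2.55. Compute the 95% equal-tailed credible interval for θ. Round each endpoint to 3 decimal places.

The t_30 distribution is symmetric; the 95% interval is 2.0 ± t·2.55 with t_{0.975,30} = 2.042.
Half-width: 2.042 × 2.55 = 5.208.
2.0 − 5.208 = -3.208; 2.0 + 5.208 = 7.208.

[-3.208, 7.208]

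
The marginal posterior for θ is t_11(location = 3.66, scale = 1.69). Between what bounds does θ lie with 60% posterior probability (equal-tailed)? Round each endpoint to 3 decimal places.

[2.180, 5.140]

The t_11 distribution is symmetric; the 60% interval is 3.66 ± t·1.69 with t_{0.8,11} = 0.876.
Half-width: 0.876 × 1.69 = 1.480.
3.66 − 1.480 = 2.180; 3.66 + 1.480 = 5.140.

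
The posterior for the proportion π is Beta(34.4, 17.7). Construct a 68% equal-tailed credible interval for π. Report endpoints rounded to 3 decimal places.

[0.595, 0.725]

Posterior: Beta(34.4, 17.7).
Equal-tailed 68% interval: the 0.16 and 0.84 quantiles of Beta(34.4, 17.7).
Posterior mean ≈ 0.660, SD ≈ 0.065; a Normal approximation gives roughly [0.596, 0.725].
Exact: F⁻¹(0.16) = 0.595; F⁻¹(0.84) = 0.725.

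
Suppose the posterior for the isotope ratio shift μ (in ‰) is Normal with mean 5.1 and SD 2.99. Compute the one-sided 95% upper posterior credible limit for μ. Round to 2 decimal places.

Need U with P(μ ≤ U) = 0.95: U = 5.1 + z_{0.05}·2.99.
z = 1.645; U = 5.1 + 1.645 × 2.99 = 10.02.

10.02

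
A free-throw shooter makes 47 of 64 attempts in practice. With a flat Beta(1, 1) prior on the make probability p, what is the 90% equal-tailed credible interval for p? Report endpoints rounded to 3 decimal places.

[0.634, 0.813]

Posterior: Beta(1+47, 1+17) = Beta(48, 18).
Equal-tailed 90% interval: the 0.05 and 0.95 quantiles of Beta(48, 18).
Posterior mean ≈ 0.727, SD ≈ 0.054; a Normal approximation gives roughly [0.638, 0.817].
Exact: F⁻¹(0.05) = 0.634; F⁻¹(0.95) = 0.813.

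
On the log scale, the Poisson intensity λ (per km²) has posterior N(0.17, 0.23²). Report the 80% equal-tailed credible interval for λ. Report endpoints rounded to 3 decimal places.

[0.883, 1.592]

On the log scale the 80% interval is 0.17 ± 1.282 × 0.23 = [-0.1248, 0.4648].
Exponentiate: [e^-0.1248, e^0.4648] = [0.883, 1.592].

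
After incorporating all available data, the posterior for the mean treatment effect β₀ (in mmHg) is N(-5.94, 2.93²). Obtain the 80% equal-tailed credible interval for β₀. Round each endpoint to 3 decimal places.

[-9.695, -2.185]

The posterior is symmetric, so the 80% equal-tailed interval is β₀ = -5.94 ± z·2.93 with z = 1.282.
Half-width: 1.282 × 2.93 = 3.755.
-5.94 − 3.755 = -9.695; -5.94 + 3.755 = -2.185.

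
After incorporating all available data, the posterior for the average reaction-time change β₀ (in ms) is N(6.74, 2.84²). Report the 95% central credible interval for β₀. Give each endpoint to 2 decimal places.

[1.17, 12.31]

The posterior is symmetric, so the 95% equal-tailed interval is β₀ = 6.74 ± z·2.84 with z = 1.960.
Half-width: 1.960 × 2.84 = 5.57.
6.74 − 5.57 = 1.17; 6.74 + 5.57 = 12.31.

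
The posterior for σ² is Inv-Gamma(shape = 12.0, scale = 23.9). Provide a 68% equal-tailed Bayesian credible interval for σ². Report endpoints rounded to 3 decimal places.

[1.553, 2.779]

Inverse-Gamma(12.0, 23.9) quantiles: F⁻¹(0.16) and F⁻¹(0.84).
Equivalently, 1/σ² ~ Gamma(12.0, rate = 23.9); invert its 0.84 and 0.16 quantiles.
Posterior mean ≈ 2.173, SD ≈ 0.687; a Normal approximation gives roughly [1.489, 2.856].
Exact: lower = 1.553; upper = 2.779.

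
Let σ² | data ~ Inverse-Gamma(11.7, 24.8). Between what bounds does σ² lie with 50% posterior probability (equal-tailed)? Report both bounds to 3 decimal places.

[1.798, 2.682]

Inverse-Gamma(11.7, 24.8) quantiles: F⁻¹(0.25) and F⁻¹(0.75).
Equivalently, 1/σ² ~ Gamma(11.7, rate = 24.8); invert its 0.75 and 0.25 quantiles.
Posterior mean ≈ 2.318, SD ≈ 0.744; a Normal approximation gives roughly [1.816, 2.820].
Exact: lower = 1.798; upper = 2.682.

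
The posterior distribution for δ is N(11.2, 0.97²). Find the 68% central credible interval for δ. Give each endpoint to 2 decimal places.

[10.24, 12.16]

The posterior is symmetric, so the 68% equal-tailed interval is δ = 11.2 ± z·0.97 with z = 0.994.
Half-width: 0.994 × 0.97 = 0.96.
11.2 − 0.96 = 10.24; 11.2 + 0.96 = 12.16.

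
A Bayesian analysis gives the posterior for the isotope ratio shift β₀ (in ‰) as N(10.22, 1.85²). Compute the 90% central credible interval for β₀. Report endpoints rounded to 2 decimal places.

[7.18, 13.26]

The posterior is symmetric, so the 90% equal-tailed interval is β₀ = 10.22 ± z·1.85 with z = 1.645.
Half-width: 1.645 × 1.85 = 3.04.
10.22 − 3.04 = 7.18; 10.22 + 3.04 = 13.26.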